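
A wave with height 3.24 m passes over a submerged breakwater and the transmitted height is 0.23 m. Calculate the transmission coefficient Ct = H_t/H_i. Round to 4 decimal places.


Ct = H_t / H_i
Ct = 0.23 / 3.24
Ct = 0.0710

0.0710


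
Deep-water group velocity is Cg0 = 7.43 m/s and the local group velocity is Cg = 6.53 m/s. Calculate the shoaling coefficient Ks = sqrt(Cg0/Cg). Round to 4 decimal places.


Ks = sqrt(Cg0 / Cg)
Ks = sqrt(7.43 / 6.53)
Ks = sqrt(1.1378)
Ks = 1.0667

1.0667


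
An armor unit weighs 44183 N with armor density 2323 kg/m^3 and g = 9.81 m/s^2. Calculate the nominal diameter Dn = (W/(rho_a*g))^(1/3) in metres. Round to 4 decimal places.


V = W / (rho_a * g)
V = 44183 / (2323 * 9.81)
V = 44183 / 22788.63
V = 1.938818 m^3
Dn = V^(1/3) = 1.938818^(1/3)
Dn = 1.2469 m

1.2469


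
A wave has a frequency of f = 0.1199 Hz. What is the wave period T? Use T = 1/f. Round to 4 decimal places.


T = 1 / f
T = 1 / 0.1199
T = 8.3403 s

8.3403


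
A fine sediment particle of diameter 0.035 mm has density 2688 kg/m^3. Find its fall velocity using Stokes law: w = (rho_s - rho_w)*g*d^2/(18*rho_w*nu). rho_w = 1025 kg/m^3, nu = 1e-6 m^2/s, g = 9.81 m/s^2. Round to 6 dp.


w = (rho_s - rho_w) * g * d^2 / (18 * rho_w * nu)
d = 0.035 mm = 0.000035 m
rho_s - rho_w = 2688 - 1025 = 1663
Numerator = 1663 * 9.81 * (0.000035)^2 = 0.000019984687
Denominator = 18 * 1025 * 1e-6 = 0.018450
w = 0.001083 m/s

0.001083


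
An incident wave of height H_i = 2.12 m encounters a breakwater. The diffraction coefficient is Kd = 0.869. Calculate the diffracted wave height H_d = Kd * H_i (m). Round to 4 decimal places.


H_d = Kd * H_i
H_d = 0.869 * 2.12
H_d = 1.8423 m

1.8423


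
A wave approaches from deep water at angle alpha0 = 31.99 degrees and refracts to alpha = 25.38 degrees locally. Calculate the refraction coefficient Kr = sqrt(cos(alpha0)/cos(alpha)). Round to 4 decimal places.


Kr = sqrt(cos(alpha0) / cos(alpha))
cos(31.99) = 0.848141
cos(25.38) = 0.903485
Kr = sqrt(0.848141 / 0.903485)
Kr = sqrt(0.938743)
Kr = 0.9689

0.9689


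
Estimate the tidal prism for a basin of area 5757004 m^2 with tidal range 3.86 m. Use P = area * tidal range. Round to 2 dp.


Tidal prism = Area * Tidal range
P = 5757004 * 3.86
P = 22222035.44 m^3

22222035.44


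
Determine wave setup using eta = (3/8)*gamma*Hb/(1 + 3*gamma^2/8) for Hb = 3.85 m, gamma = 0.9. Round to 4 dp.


eta = (3/8) * gamma * Hb / (1 + 3*gamma^2/8)
Numerator = (3/8) * 0.9 * 3.85 = 1.299375
Denominator = 1 + 3*0.9^2/8 = 1 + 0.303750 = 1.303750
eta = 1.299375 / 1.303750
eta = 0.9966 m

0.9966


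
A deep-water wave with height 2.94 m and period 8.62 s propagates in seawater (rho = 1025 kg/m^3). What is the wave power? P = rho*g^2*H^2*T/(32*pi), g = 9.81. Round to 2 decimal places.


P = rho * g^2 * H^2 * T / (32 * pi)
P = 1025 * 9.81^2 * 2.94^2 * 8.62 / (32 * pi)
P = 1025 * 96.2361 * 8.6436 * 8.62 / 100.53096
P = 73107.84 W/m

73107.84


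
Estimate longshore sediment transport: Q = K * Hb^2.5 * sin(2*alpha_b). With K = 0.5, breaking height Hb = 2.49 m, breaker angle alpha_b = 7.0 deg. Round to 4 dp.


Q = K * Hb^2.5 * sin(2 * alpha_b)
Hb^2.5 = 2.49^2.5 = 9.783593
sin(2 * 7.0) = sin(14.0) = 0.241922
Q = 0.5 * 9.783593 * 0.241922
Q = 1.1834 m^3/s

1.1834


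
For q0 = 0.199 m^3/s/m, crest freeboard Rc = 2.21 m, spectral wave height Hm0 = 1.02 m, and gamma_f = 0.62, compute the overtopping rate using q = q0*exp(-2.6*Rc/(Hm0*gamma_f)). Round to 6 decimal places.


q = q0 * exp(-2.6 * Rc / (Hm0 * gamma_f))
Exponent = -2.6 * 2.21 / (1.02 * 0.62)
= -2.6 * 2.21 / 0.6324
= -9.086022
exp(-9.086022) = 0.000113
q = 0.199 * 0.000113
q = 0.000023 m^3/s/m

0.000023


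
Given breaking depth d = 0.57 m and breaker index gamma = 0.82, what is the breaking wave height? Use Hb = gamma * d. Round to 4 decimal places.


Hb = gamma * d
Hb = 0.82 * 0.57
Hb = 0.4674 m

0.4674


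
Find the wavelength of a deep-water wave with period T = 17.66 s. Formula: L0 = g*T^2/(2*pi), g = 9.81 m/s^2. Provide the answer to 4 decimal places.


L0 = g * T^2 / (2 * pi)
L0 = 9.81 * 17.66^2 / (2 * pi)
L0 = 9.81 * 311.8756 / 6.28319
L0 = 3059.4996 / 6.28319
L0 = 486.9345 m

486.9345


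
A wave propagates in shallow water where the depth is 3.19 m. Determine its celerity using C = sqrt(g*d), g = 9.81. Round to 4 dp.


Using the shallow-water approximation:
C = sqrt(g * d) = sqrt(9.81 * 3.19)
C = sqrt(31.2939)
C = 5.5941 m/s

5.5941


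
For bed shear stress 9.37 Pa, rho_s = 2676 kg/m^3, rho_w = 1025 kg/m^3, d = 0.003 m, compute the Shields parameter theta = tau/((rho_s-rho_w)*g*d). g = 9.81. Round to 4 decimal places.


theta = tau / ((rho_s - rho_w) * g * d)
rho_s - rho_w = 2676 - 1025 = 1651
Denominator = 1651 * 9.81 * 0.003 = 48.588930
theta = 9.37 / 48.588930
theta = 0.1928

0.1928


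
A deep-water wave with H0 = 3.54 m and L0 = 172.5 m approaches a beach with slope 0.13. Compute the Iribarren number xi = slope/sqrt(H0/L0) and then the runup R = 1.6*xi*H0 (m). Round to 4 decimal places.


xi = slope / sqrt(H0/L0)
H0/L0 = 3.54/172.5 = 0.020522
sqrt(0.020522) = 0.143254
xi = 0.13 / 0.143254 = 0.907478
R = 1.6 * xi * H0 = 1.6 * 0.907478 * 3.54
R = 5.1400 m

5.1400


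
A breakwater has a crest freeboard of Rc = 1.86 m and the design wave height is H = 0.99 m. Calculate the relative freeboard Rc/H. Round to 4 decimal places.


Relative freeboard = Rc / H
= 1.86 / 0.99
= 1.8788

1.8788


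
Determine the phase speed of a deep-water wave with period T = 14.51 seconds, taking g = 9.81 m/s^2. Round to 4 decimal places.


We use the deep-water celerity formula:
C = g * T / (2 * pi)
C = 9.81 * 14.51 / (2 * 3.14159...)
C = 142.343100 / 6.283185
C = 22.6546 m/s

22.6546


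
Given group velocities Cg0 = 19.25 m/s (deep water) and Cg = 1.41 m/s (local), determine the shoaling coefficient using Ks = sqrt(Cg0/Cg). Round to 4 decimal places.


Ks = sqrt(Cg0 / Cg)
Ks = sqrt(19.25 / 1.41)
Ks = sqrt(13.6525)
Ks = 3.6949

3.6949


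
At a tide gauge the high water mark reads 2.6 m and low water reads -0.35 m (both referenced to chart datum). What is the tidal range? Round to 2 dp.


Tidal range = High water - Low water
Tidal range = 2.6 - (-0.35)
Tidal range = 2.95 m

2.95


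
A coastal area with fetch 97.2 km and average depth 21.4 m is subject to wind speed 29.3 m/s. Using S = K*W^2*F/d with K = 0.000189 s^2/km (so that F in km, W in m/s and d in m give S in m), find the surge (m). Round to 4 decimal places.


S = K * W^2 * F / d
W^2 = 29.3^2 = 858.49
S = 0.000189 * 858.49 * 97.2 / 21.4
Numerator = 0.000189 * 858.49 * 97.2 = 15.771148
S = 15.771148 / 21.4 = 0.7370 m

0.7370


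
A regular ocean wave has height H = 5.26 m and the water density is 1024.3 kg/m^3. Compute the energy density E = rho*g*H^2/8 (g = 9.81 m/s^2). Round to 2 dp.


E = (1/8) * rho * g * H^2
E = (1/8) * 1024.3 * 9.81 * 5.26^2
E = 0.125 * 1024.3 * 9.81 * 27.6676
E = 34751.83 J/m^2

34751.83


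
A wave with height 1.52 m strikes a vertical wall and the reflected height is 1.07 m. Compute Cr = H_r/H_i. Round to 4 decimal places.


Cr = H_r / H_i
Cr = 1.07 / 1.52
Cr = 0.7039

0.7039


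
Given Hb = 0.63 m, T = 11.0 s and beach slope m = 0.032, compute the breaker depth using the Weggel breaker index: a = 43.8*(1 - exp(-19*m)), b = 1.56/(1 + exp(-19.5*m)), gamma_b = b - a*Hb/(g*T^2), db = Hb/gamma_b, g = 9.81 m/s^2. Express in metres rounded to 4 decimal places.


a = 43.8 * (1 - exp(-19 * m))
exp(-19 * 0.032) = exp(-0.6080) = 0.544439
a = 43.8 * (1 - 0.544439) = 19.953587
b = 1.56 / (1 + exp(-19.5 * m))
exp(-19.5 * 0.032) = exp(-0.6240) = 0.535797
b = 1.56 / (1 + 0.535797) = 1.015759
Hb / (g * T^2) = 0.63 / (9.81 * 11.0^2) = 0.63 / 1187.0100 = 0.00053075
gamma_b = b - a * Hb/(g*T^2) = 1.015759 - 19.953587 * 0.00053075 = 1.005169
db = Hb / gamma_b = 0.63 / 1.005169
db = 0.6268 m

0.6268


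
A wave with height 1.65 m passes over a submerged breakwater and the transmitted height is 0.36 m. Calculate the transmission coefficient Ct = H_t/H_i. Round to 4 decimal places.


Ct = H_t / H_i
Ct = 0.36 / 1.65
Ct = 0.2182

0.2182


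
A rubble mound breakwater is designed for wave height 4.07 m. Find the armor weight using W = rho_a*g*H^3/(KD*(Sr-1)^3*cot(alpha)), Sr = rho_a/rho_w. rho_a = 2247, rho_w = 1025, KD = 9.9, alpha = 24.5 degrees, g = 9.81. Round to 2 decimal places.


Sr = rho_a / rho_w = 2247 / 1025 = 2.192195
(Sr - 1) = 1.192195
(Sr - 1)^3 = 1.694502
cot(24.5) = 1 / tan(24.5) = 1 / 0.455726 = 2.194300
Numerator = 2247 * 9.81 * 4.07^3 = 1486124.8885
Denominator = 9.9 * 1.694502 * 2.194300 = 36.810623
W = 1486124.8885 / 36.810623
W = 40372.17 N

40372.17


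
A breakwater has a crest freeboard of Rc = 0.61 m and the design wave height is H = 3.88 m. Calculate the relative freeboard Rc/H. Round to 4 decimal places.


Relative freeboard = Rc / H
= 0.61 / 3.88
= 0.1572

0.1572


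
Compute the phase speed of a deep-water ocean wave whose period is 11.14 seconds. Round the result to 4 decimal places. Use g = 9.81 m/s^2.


We use the deep-water celerity formula:
C = g * T / (2 * pi)
C = 9.81 * 11.14 / (2 * 3.14159...)
C = 109.283400 / 6.283185
C = 17.3930 m/s

17.3930


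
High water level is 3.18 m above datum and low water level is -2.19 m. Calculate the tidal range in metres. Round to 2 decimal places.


Tidal range = High water - Low water
Tidal range = 3.18 - (-2.19)
Tidal range = 5.37 m

5.37


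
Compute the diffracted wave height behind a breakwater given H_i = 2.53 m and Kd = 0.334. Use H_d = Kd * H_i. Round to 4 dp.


H_d = Kd * H_i
H_d = 0.334 * 2.53
H_d = 0.8450 m

0.8450


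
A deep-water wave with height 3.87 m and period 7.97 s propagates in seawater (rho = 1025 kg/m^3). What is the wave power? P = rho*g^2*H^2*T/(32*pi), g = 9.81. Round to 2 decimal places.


P = rho * g^2 * H^2 * T / (32 * pi)
P = 1025 * 9.81^2 * 3.87^2 * 7.97 / (32 * pi)
P = 1025 * 96.2361 * 14.9769 * 7.97 / 100.53096
P = 117123.02 W/m

117123.02


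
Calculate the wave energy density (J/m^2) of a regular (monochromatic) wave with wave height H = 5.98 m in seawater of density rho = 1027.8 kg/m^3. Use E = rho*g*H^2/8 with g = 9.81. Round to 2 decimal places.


E = (1/8) * rho * g * H^2
E = (1/8) * 1027.8 * 9.81 * 5.98^2
E = 0.125 * 1027.8 * 9.81 * 35.7604
E = 45070.25 J/m^2

45070.25


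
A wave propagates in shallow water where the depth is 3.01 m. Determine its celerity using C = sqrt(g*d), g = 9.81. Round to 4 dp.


Using the shallow-water approximation:
C = sqrt(g * d) = sqrt(9.81 * 3.01)
C = sqrt(29.5281)
C = 5.4340 m/s

5.4340


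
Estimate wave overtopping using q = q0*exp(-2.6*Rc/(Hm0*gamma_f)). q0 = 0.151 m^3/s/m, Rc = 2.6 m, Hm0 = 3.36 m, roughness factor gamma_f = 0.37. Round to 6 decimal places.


q = q0 * exp(-2.6 * Rc / (Hm0 * gamma_f))
Exponent = -2.6 * 2.6 / (3.36 * 0.37)
= -2.6 * 2.6 / 1.2432
= -5.437580
exp(-5.437580) = 0.004350
q = 0.151 * 0.004350
q = 0.000657 m^3/s/m

0.000657


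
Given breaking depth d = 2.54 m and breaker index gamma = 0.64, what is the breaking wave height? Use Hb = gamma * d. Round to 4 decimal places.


Hb = gamma * d
Hb = 0.64 * 2.54
Hb = 1.6256 m

1.6256


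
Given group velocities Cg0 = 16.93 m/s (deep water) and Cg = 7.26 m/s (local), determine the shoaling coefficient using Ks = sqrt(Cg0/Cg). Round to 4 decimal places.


Ks = sqrt(Cg0 / Cg)
Ks = sqrt(16.93 / 7.26)
Ks = sqrt(2.3320)
Ks = 1.5271

1.5271


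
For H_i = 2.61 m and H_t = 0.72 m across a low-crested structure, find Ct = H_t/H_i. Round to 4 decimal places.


Ct = H_t / H_i
Ct = 0.72 / 2.61
Ct = 0.2759

0.2759


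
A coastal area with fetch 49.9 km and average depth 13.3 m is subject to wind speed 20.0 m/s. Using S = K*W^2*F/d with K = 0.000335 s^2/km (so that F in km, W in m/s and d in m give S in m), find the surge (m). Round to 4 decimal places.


S = K * W^2 * F / d
W^2 = 20.0^2 = 400.00
S = 0.000335 * 400.00 * 49.9 / 13.3
Numerator = 0.000335 * 400.00 * 49.9 = 6.686600
S = 6.686600 / 13.3 = 0.5028 m

0.5028


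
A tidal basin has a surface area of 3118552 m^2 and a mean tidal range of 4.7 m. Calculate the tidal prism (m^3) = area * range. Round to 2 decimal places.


Tidal prism = Area * Tidal range
P = 3118552 * 4.7
P = 14657194.40 m^3

14657194.40


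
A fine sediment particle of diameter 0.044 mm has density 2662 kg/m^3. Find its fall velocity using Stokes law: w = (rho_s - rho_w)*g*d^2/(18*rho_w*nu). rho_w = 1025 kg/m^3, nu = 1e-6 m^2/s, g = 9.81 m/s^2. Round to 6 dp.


w = (rho_s - rho_w) * g * d^2 / (18 * rho_w * nu)
d = 0.044 mm = 0.000044 m
rho_s - rho_w = 2662 - 1025 = 1637
Numerator = 1637 * 9.81 * (0.000044)^2 = 0.000031090166
Denominator = 18 * 1025 * 1e-6 = 0.018450
w = 0.001685 m/s

0.001685


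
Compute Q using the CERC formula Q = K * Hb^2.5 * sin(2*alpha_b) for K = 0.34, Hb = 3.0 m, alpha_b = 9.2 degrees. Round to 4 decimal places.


Q = K * Hb^2.5 * sin(2 * alpha_b)
Hb^2.5 = 3.0^2.5 = 15.588457
sin(2 * 9.2) = sin(18.4) = 0.315649
Q = 0.34 * 15.588457 * 0.315649
Q = 1.6730 m^3/s

1.6730


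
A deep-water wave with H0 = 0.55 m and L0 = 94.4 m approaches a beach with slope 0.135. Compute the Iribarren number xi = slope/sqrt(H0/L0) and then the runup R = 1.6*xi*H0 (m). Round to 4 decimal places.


xi = slope / sqrt(H0/L0)
H0/L0 = 0.55/94.4 = 0.005826
sqrt(0.005826) = 0.076330
xi = 0.135 / 0.076330 = 1.768636
R = 1.6 * xi * H0 = 1.6 * 1.768636 * 0.55
R = 1.5564 m

1.5564


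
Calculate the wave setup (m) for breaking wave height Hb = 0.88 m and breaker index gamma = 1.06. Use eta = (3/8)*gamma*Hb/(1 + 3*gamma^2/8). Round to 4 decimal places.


eta = (3/8) * gamma * Hb / (1 + 3*gamma^2/8)
Numerator = (3/8) * 1.06 * 0.88 = 0.349800
Denominator = 1 + 3*1.06^2/8 = 1 + 0.421350 = 1.421350
eta = 0.349800 / 1.421350
eta = 0.2461 m

0.2461


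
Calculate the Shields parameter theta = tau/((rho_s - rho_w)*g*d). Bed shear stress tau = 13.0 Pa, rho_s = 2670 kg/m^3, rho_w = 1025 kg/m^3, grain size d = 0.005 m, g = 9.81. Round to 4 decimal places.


theta = tau / ((rho_s - rho_w) * g * d)
rho_s - rho_w = 2670 - 1025 = 1645
Denominator = 1645 * 9.81 * 0.005 = 80.687250
theta = 13.0 / 80.687250
theta = 0.1611

0.1611


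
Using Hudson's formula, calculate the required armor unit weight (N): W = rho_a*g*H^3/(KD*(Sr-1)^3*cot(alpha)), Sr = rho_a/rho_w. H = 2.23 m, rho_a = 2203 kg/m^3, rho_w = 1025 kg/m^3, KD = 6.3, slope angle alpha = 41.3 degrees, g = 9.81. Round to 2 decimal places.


Sr = rho_a / rho_w = 2203 / 1025 = 2.149268
(Sr - 1) = 1.149268
(Sr - 1)^3 = 1.517974
cot(41.3) = 1 / tan(41.3) = 1 / 0.878521 = 1.138276
Numerator = 2203 * 9.81 * 2.23^3 = 239661.4010
Denominator = 6.3 * 1.517974 * 1.138276 = 10.885602
W = 239661.4010 / 10.885602
W = 22016.37 N

22016.37


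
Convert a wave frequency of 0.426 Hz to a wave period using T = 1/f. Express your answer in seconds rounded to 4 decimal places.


T = 1 / f
T = 1 / 0.426
T = 2.3474 s

2.3474


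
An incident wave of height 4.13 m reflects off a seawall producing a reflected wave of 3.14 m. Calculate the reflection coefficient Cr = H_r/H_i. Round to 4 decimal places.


Cr = H_r / H_i
Cr = 3.14 / 4.13
Cr = 0.7603

0.7603


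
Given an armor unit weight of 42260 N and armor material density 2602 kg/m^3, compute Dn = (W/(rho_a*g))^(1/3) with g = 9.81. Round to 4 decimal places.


V = W / (rho_a * g)
V = 42260 / (2602 * 9.81)
V = 42260 / 25525.62
V = 1.655592 m^3
Dn = V^(1/3) = 1.655592^(1/3)
Dn = 1.1830 m

1.1830


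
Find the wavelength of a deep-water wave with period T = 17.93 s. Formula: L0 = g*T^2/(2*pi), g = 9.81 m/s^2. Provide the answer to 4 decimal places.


L0 = g * T^2 / (2 * pi)
L0 = 9.81 * 17.93^2 / (2 * pi)
L0 = 9.81 * 321.4849 / 6.28319
L0 = 3153.7669 / 6.28319
L0 = 501.9376 m

501.9376


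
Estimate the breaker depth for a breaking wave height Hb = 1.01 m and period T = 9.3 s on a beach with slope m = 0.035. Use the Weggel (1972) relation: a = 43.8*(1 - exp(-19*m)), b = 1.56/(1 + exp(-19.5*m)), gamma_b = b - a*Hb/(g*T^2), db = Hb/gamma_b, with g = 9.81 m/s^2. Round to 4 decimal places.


a = 43.8 * (1 - exp(-19 * m))
exp(-19 * 0.035) = exp(-0.6650) = 0.514274
a = 43.8 * (1 - 0.514274) = 21.274819
b = 1.56 / (1 + exp(-19.5 * m))
exp(-19.5 * 0.035) = exp(-0.6825) = 0.505352
b = 1.56 / (1 + 0.505352) = 1.036302
Hb / (g * T^2) = 1.01 / (9.81 * 9.3^2) = 1.01 / 848.4669 = 0.00119038
gamma_b = b - a * Hb/(g*T^2) = 1.036302 - 21.274819 * 0.00119038 = 1.010977
db = Hb / gamma_b = 1.01 / 1.010977
db = 0.9990 m

0.9990


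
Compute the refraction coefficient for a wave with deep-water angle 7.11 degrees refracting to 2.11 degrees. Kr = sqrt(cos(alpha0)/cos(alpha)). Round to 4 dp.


Kr = sqrt(cos(alpha0) / cos(alpha))
cos(7.11) = 0.992310
cos(2.11) = 0.999322
Kr = sqrt(0.992310 / 0.999322)
Kr = sqrt(0.992984)
Kr = 0.9965

0.9965


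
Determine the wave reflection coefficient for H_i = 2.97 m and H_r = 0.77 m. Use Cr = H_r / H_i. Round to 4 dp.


Cr = H_r / H_i
Cr = 0.77 / 2.97
Cr = 0.2593

0.2593


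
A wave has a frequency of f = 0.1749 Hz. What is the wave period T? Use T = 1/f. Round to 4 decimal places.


T = 1 / f
T = 1 / 0.1749
T = 5.7176 s

5.7176


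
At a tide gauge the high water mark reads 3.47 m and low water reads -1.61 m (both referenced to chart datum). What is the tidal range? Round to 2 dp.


Tidal range = High water - Low water
Tidal range = 3.47 - (-1.61)
Tidal range = 5.08 m

5.08


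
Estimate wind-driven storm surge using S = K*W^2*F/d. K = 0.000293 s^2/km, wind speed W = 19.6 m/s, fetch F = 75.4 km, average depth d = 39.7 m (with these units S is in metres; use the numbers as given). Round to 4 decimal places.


S = K * W^2 * F / d
W^2 = 19.6^2 = 384.16
S = 0.000293 * 384.16 * 75.4 / 39.7
Numerator = 0.000293 * 384.16 * 75.4 = 8.486940
S = 8.486940 / 39.7 = 0.2138 m

0.2138


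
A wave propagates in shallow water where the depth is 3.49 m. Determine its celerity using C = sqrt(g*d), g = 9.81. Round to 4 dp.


Using the shallow-water approximation:
C = sqrt(g * d) = sqrt(9.81 * 3.49)
C = sqrt(34.2369)
C = 5.8512 m/s

5.8512


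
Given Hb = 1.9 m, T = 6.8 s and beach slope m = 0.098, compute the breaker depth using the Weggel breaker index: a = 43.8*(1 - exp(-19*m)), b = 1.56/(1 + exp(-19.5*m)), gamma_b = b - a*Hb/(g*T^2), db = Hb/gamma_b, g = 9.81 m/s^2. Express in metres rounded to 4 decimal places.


a = 43.8 * (1 - exp(-19 * m))
exp(-19 * 0.098) = exp(-1.8620) = 0.155362
a = 43.8 * (1 - 0.155362) = 36.995162
b = 1.56 / (1 + exp(-19.5 * m))
exp(-19.5 * 0.098) = exp(-1.9110) = 0.147932
b = 1.56 / (1 + 0.147932) = 1.358965
Hb / (g * T^2) = 1.9 / (9.81 * 6.8^2) = 1.9 / 453.6144 = 0.00418858
gamma_b = b - a * Hb/(g*T^2) = 1.358965 - 36.995162 * 0.00418858 = 1.204008
db = Hb / gamma_b = 1.9 / 1.204008
db = 1.5781 m

1.5781


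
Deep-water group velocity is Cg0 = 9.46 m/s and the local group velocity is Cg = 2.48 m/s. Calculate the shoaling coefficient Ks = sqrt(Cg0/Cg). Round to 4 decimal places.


Ks = sqrt(Cg0 / Cg)
Ks = sqrt(9.46 / 2.48)
Ks = sqrt(3.8145)
Ks = 1.9531

1.9531


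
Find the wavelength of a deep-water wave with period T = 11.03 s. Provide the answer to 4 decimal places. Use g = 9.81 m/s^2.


L0 = g * T^2 / (2 * pi)
L0 = 9.81 * 11.03^2 / (2 * pi)
L0 = 9.81 * 121.6609 / 6.28319
L0 = 1193.4934 / 6.28319
L0 = 189.9504 m

189.9504


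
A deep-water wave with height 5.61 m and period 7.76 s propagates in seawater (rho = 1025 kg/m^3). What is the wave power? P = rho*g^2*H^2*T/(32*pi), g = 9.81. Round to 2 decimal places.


P = rho * g^2 * H^2 * T / (32 * pi)
P = 1025 * 9.81^2 * 5.61^2 * 7.76 / (32 * pi)
P = 1025 * 96.2361 * 31.4721 * 7.76 / 100.53096
P = 239634.57 W/m

239634.57


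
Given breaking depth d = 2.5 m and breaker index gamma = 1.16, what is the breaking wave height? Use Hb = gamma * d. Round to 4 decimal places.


Hb = gamma * d
Hb = 1.16 * 2.5
Hb = 2.9000 m

2.9000


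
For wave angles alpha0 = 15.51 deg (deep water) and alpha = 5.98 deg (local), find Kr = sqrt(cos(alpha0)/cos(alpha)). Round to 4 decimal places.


Kr = sqrt(cos(alpha0) / cos(alpha))
cos(15.51) = 0.963584
cos(5.98) = 0.994558
Kr = sqrt(0.963584 / 0.994558)
Kr = sqrt(0.968856)
Kr = 0.9843

0.9843


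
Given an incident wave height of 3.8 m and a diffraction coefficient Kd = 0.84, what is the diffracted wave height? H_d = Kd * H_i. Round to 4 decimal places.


H_d = Kd * H_i
H_d = 0.84 * 3.8
H_d = 3.1920 m

3.1920


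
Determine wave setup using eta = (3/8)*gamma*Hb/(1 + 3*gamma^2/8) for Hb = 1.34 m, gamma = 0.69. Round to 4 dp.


eta = (3/8) * gamma * Hb / (1 + 3*gamma^2/8)
Numerator = (3/8) * 0.69 * 1.34 = 0.346725
Denominator = 1 + 3*0.69^2/8 = 1 + 0.178538 = 1.178538
eta = 0.346725 / 1.178538
eta = 0.2942 m

0.2942


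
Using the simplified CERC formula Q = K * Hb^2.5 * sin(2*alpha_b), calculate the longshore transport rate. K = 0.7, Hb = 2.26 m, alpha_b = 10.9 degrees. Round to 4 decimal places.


Q = K * Hb^2.5 * sin(2 * alpha_b)
Hb^2.5 = 2.26^2.5 = 7.678406
sin(2 * 10.9) = sin(21.8) = 0.371368
Q = 0.7 * 7.678406 * 0.371368
Q = 1.9961 m^3/s

1.9961


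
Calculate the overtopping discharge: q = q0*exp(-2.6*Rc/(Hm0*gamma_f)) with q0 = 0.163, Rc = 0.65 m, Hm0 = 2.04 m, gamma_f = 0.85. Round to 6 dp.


q = q0 * exp(-2.6 * Rc / (Hm0 * gamma_f))
Exponent = -2.6 * 0.65 / (2.04 * 0.85)
= -2.6 * 0.65 / 1.7340
= -0.974625
exp(-0.974625) = 0.377334
q = 0.163 * 0.377334
q = 0.061505 m^3/s/m

0.061505


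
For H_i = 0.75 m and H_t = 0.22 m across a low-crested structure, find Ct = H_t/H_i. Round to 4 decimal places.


Ct = H_t / H_i
Ct = 0.22 / 0.75
Ct = 0.2933

0.2933


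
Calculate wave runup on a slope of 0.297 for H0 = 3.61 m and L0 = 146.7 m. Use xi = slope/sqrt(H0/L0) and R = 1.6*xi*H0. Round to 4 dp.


xi = slope / sqrt(H0/L0)
H0/L0 = 3.61/146.7 = 0.024608
sqrt(0.024608) = 0.156870
xi = 0.297 / 0.156870 = 1.893293
R = 1.6 * xi * H0 = 1.6 * 1.893293 * 3.61
R = 10.9357 m

10.9357


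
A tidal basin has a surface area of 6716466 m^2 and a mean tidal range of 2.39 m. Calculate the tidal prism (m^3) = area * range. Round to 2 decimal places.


Tidal prism = Area * Tidal range
P = 6716466 * 2.39
P = 16052353.74 m^3

16052353.74


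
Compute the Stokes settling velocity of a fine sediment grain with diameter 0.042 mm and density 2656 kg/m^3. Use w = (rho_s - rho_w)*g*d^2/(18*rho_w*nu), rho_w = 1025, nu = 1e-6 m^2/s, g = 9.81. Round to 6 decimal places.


w = (rho_s - rho_w) * g * d^2 / (18 * rho_w * nu)
d = 0.042 mm = 0.000042 m
rho_s - rho_w = 2656 - 1025 = 1631
Numerator = 1631 * 9.81 * (0.000042)^2 = 0.000028224194
Denominator = 18 * 1025 * 1e-6 = 0.018450
w = 0.001530 m/s

0.001530


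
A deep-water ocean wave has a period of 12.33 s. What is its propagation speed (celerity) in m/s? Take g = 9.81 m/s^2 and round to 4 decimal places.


We use the deep-water celerity formula:
C = g * T / (2 * pi)
C = 9.81 * 12.33 / (2 * 3.14159...)
C = 120.957300 / 6.283185
C = 19.2510 m/s

19.2510


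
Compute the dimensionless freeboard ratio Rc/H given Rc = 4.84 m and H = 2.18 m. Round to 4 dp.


Relative freeboard = Rc / H
= 4.84 / 2.18
= 2.2202

2.2202


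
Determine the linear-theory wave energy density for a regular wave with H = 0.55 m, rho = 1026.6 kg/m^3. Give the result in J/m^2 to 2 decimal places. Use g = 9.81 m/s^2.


E = (1/8) * rho * g * H^2
E = (1/8) * 1026.6 * 9.81 * 0.55^2
E = 0.125 * 1026.6 * 9.81 * 0.3025
E = 380.81 J/m^2

380.81


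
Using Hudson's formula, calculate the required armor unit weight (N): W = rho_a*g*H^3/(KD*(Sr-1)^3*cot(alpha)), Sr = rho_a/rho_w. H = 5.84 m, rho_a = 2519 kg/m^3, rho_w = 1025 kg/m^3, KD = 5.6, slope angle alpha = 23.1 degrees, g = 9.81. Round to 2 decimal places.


Sr = rho_a / rho_w = 2519 / 1025 = 2.457561
(Sr - 1) = 1.457561
(Sr - 1)^3 = 3.096565
cot(23.1) = 1 / tan(23.1) = 1 / 0.426536 = 2.344467
Numerator = 2519 * 9.81 * 5.84^3 = 4921933.2115
Denominator = 5.6 * 3.096565 * 2.344467 = 40.654852
W = 4921933.2115 / 40.654852
W = 121066.32 N

121066.32


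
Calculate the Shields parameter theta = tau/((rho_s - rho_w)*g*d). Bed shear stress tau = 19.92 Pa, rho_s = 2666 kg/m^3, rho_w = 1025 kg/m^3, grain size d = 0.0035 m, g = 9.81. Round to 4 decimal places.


theta = tau / ((rho_s - rho_w) * g * d)
rho_s - rho_w = 2666 - 1025 = 1641
Denominator = 1641 * 9.81 * 0.0035 = 56.343735
theta = 19.92 / 56.343735
theta = 0.3535

0.3535


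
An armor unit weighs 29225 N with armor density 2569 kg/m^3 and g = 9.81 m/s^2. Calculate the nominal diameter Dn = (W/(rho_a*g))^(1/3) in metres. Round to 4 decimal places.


V = W / (rho_a * g)
V = 29225 / (2569 * 9.81)
V = 29225 / 25201.89
V = 1.159635 m^3
Dn = V^(1/3) = 1.159635^(1/3)
Dn = 1.0506 m

1.0506


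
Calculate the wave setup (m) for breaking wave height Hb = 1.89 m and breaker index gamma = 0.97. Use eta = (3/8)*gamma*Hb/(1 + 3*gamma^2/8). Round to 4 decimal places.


eta = (3/8) * gamma * Hb / (1 + 3*gamma^2/8)
Numerator = (3/8) * 0.97 * 1.89 = 0.687488
Denominator = 1 + 3*0.97^2/8 = 1 + 0.352838 = 1.352838
eta = 0.687488 / 1.352838
eta = 0.5082 m

0.5082


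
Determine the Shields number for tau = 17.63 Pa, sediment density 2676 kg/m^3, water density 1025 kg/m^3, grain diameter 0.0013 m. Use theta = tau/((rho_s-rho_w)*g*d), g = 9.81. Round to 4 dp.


theta = tau / ((rho_s - rho_w) * g * d)
rho_s - rho_w = 2676 - 1025 = 1651
Denominator = 1651 * 9.81 * 0.0013 = 21.055203
theta = 17.63 / 21.055203
theta = 0.8373

0.8373


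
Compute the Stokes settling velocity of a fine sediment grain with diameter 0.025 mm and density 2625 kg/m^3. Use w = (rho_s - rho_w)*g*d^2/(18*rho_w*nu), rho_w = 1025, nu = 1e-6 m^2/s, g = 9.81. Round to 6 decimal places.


w = (rho_s - rho_w) * g * d^2 / (18 * rho_w * nu)
d = 0.025 mm = 0.000025 m
rho_s - rho_w = 2625 - 1025 = 1600
Numerator = 1600 * 9.81 * (0.000025)^2 = 0.000009810000
Denominator = 18 * 1025 * 1e-6 = 0.018450
w = 0.000532 m/s

0.000532


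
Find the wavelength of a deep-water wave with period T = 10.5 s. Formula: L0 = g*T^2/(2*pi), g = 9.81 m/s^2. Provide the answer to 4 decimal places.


L0 = g * T^2 / (2 * pi)
L0 = 9.81 * 10.5^2 / (2 * pi)
L0 = 9.81 * 110.2500 / 6.28319
L0 = 1081.5525 / 6.28319
L0 = 172.1344 m

172.1344


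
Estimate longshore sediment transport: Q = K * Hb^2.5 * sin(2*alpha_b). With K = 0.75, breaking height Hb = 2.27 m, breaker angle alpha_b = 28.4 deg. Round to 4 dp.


Q = K * Hb^2.5 * sin(2 * alpha_b)
Hb^2.5 = 2.27^2.5 = 7.763627
sin(2 * 28.4) = sin(56.8) = 0.836764
Q = 0.75 * 7.763627 * 0.836764
Q = 4.8722 m^3/s

4.8722


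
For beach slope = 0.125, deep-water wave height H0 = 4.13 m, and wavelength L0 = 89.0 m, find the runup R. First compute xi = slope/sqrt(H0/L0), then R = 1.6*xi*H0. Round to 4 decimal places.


xi = slope / sqrt(H0/L0)
H0/L0 = 4.13/89.0 = 0.046404
sqrt(0.046404) = 0.215417
xi = 0.125 / 0.215417 = 0.580270
R = 1.6 * xi * H0 = 1.6 * 0.580270 * 4.13
R = 3.8344 m

3.8344


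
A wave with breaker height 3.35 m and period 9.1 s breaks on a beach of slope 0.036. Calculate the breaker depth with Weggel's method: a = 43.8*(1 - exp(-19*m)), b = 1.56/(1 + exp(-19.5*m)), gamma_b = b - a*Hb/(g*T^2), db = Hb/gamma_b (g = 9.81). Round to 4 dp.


a = 43.8 * (1 - exp(-19 * m))
exp(-19 * 0.036) = exp(-0.6840) = 0.504595
a = 43.8 * (1 - 0.504595) = 21.698758
b = 1.56 / (1 + exp(-19.5 * m))
exp(-19.5 * 0.036) = exp(-0.7020) = 0.495593
b = 1.56 / (1 + 0.495593) = 1.043064
Hb / (g * T^2) = 3.35 / (9.81 * 9.1^2) = 3.35 / 812.3661 = 0.00412376
gamma_b = b - a * Hb/(g*T^2) = 1.043064 - 21.698758 * 0.00412376 = 0.953584
db = Hb / gamma_b = 3.35 / 0.953584
db = 3.5131 m

3.5131


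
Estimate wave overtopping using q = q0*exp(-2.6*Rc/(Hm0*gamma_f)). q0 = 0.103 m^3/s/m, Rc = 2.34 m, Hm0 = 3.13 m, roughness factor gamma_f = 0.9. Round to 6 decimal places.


q = q0 * exp(-2.6 * Rc / (Hm0 * gamma_f))
Exponent = -2.6 * 2.34 / (3.13 * 0.9)
= -2.6 * 2.34 / 2.8170
= -2.159744
exp(-2.159744) = 0.115355
q = 0.103 * 0.115355
q = 0.011882 m^3/s/m

0.011882


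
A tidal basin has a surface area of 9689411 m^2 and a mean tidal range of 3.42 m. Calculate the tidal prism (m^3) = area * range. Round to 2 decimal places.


Tidal prism = Area * Tidal range
P = 9689411 * 3.42
P = 33137785.62 m^3

33137785.62


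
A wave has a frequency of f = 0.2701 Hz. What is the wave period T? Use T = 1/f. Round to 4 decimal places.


T = 1 / f
T = 1 / 0.2701
T = 3.7023 s

3.7023


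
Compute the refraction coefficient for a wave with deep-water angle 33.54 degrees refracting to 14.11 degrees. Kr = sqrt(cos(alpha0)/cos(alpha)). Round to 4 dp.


Kr = sqrt(cos(alpha0) / cos(alpha))
cos(33.54) = 0.833500
cos(14.11) = 0.969829
Kr = sqrt(0.833500 / 0.969829)
Kr = sqrt(0.859430)
Kr = 0.9271

0.9271


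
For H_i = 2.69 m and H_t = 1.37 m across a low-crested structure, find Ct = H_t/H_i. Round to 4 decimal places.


Ct = H_t / H_i
Ct = 1.37 / 2.69
Ct = 0.5093

0.5093


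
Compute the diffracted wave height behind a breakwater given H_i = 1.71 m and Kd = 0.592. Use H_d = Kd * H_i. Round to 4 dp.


H_d = Kd * H_i
H_d = 0.592 * 1.71
H_d = 1.0123 m

1.0123


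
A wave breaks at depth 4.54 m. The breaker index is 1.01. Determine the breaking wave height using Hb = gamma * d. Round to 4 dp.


Hb = gamma * d
Hb = 1.01 * 4.54
Hb = 4.5854 m

4.5854


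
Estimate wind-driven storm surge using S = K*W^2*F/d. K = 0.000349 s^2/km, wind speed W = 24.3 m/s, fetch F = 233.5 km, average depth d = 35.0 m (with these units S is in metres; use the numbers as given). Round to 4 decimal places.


S = K * W^2 * F / d
W^2 = 24.3^2 = 590.49
S = 0.000349 * 590.49 * 233.5 / 35.0
Numerator = 0.000349 * 590.49 * 233.5 = 48.119916
S = 48.119916 / 35.0 = 1.3749 m

1.3749


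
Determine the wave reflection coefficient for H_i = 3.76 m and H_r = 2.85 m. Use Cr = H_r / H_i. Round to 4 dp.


Cr = H_r / H_i
Cr = 2.85 / 3.76
Cr = 0.7580

0.7580


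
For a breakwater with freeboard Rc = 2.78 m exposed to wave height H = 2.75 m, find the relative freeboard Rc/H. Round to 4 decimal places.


Relative freeboard = Rc / H
= 2.78 / 2.75
= 1.0109

1.0109


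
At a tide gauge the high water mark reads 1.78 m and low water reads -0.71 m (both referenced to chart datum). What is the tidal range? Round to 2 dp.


Tidal range = High water - Low water
Tidal range = 1.78 - (-0.71)
Tidal range = 2.49 m

2.49


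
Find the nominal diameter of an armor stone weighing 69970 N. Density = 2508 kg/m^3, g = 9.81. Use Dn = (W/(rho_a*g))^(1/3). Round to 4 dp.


V = W / (rho_a * g)
V = 69970 / (2508 * 9.81)
V = 69970 / 24603.48
V = 2.843907 m^3
Dn = V^(1/3) = 2.843907^(1/3)
Dn = 1.4168 m

1.4168


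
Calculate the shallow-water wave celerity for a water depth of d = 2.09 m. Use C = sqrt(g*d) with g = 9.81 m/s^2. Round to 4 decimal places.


Using the shallow-water approximation:
C = sqrt(g * d) = sqrt(9.81 * 2.09)
C = sqrt(20.5029)
C = 4.5280 m/s

4.5280


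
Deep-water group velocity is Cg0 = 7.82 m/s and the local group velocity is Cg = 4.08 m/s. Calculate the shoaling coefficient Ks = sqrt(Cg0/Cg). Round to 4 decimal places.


Ks = sqrt(Cg0 / Cg)
Ks = sqrt(7.82 / 4.08)
Ks = sqrt(1.9167)
Ks = 1.3844

1.3844


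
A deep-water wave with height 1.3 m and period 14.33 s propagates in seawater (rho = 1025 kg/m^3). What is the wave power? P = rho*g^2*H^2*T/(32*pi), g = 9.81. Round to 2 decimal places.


P = rho * g^2 * H^2 * T / (32 * pi)
P = 1025 * 9.81^2 * 1.3^2 * 14.33 / (32 * pi)
P = 1025 * 96.2361 * 1.6900 * 14.33 / 100.53096
P = 23762.65 W/m

23762.65


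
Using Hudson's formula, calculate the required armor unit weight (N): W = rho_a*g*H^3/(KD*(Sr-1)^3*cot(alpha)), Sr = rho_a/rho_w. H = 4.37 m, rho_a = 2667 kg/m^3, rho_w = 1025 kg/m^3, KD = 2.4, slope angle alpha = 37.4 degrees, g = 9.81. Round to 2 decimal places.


Sr = rho_a / rho_w = 2667 / 1025 = 2.601951
(Sr - 1) = 1.601951
(Sr - 1)^3 = 4.111004
cot(37.4) = 1 / tan(37.4) = 1 / 0.764558 = 1.307946
Numerator = 2667 * 9.81 * 4.37^3 = 2183415.2233
Denominator = 2.4 * 4.111004 * 1.307946 = 12.904727
W = 2183415.2233 / 12.904727
W = 169195.00 N

169195.00


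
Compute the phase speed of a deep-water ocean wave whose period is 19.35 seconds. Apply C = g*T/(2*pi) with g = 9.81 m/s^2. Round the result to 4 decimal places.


We use the deep-water celerity formula:
C = g * T / (2 * pi)
C = 9.81 * 19.35 / (2 * 3.14159...)
C = 189.823500 / 6.283185
C = 30.2113 m/s

30.2113


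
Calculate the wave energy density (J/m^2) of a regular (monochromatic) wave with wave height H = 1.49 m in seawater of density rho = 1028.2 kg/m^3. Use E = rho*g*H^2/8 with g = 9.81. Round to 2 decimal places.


E = (1/8) * rho * g * H^2
E = (1/8) * 1028.2 * 9.81 * 1.49^2
E = 0.125 * 1028.2 * 9.81 * 2.2201
E = 2799.17 J/m^2

2799.17


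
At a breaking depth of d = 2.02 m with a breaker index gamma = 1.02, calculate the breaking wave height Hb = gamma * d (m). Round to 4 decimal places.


Hb = gamma * d
Hb = 1.02 * 2.02
Hb = 2.0604 m

2.0604


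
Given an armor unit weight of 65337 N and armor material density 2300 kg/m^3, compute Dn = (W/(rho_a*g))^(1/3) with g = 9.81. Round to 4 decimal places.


V = W / (rho_a * g)
V = 65337 / (2300 * 9.81)
V = 65337 / 22563.00
V = 2.895759 m^3
Dn = V^(1/3) = 2.895759^(1/3)
Dn = 1.4253 m

1.4253


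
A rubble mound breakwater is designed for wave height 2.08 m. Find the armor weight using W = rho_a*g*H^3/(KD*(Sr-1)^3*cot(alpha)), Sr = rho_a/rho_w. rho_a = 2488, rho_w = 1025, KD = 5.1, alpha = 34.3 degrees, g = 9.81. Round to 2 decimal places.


Sr = rho_a / rho_w = 2488 / 1025 = 2.427317
(Sr - 1) = 1.427317
(Sr - 1)^3 = 2.907779
cot(34.3) = 1 / tan(34.3) = 1 / 0.682154 = 1.465945
Numerator = 2488 * 9.81 * 2.08^3 = 219638.9649
Denominator = 5.1 * 2.907779 * 1.465945 = 21.739487
W = 219638.9649 / 21.739487
W = 10103.23 N

10103.23


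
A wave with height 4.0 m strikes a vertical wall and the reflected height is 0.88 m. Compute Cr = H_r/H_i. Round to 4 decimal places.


Cr = H_r / H_i
Cr = 0.88 / 4.0
Cr = 0.2200

0.2200


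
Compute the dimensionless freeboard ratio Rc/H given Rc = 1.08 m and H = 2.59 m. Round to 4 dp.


Relative freeboard = Rc / H
= 1.08 / 2.59
= 0.4170

0.4170


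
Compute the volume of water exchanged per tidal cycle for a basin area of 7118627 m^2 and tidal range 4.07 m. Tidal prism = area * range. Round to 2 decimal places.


Tidal prism = Area * Tidal range
P = 7118627 * 4.07
P = 28972811.89 m^3

28972811.89


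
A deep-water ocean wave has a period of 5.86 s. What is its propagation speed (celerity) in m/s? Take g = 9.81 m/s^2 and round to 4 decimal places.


We use the deep-water celerity formula:
C = g * T / (2 * pi)
C = 9.81 * 5.86 / (2 * 3.14159...)
C = 57.486600 / 6.283185
C = 9.1493 m/s

9.1493


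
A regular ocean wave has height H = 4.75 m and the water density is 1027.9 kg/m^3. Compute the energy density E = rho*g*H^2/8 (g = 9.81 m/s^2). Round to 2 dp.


E = (1/8) * rho * g * H^2
E = (1/8) * 1027.9 * 9.81 * 4.75^2
E = 0.125 * 1027.9 * 9.81 * 22.5625
E = 28439.18 J/m^2

28439.18


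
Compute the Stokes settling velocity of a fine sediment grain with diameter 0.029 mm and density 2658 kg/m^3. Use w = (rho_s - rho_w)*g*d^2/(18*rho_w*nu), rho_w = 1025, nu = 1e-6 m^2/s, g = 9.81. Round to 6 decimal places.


w = (rho_s - rho_w) * g * d^2 / (18 * rho_w * nu)
d = 0.029 mm = 0.000029 m
rho_s - rho_w = 2658 - 1025 = 1633
Numerator = 1633 * 9.81 * (0.000029)^2 = 0.000013472593
Denominator = 18 * 1025 * 1e-6 = 0.018450
w = 0.000730 m/s

0.000730


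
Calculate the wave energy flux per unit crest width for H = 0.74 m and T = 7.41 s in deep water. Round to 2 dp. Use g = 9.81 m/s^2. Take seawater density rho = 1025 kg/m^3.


P = rho * g^2 * H^2 * T / (32 * pi)
P = 1025 * 9.81^2 * 0.74^2 * 7.41 / (32 * pi)
P = 1025 * 96.2361 * 0.5476 * 7.41 / 100.53096
P = 3981.47 W/m

3981.47


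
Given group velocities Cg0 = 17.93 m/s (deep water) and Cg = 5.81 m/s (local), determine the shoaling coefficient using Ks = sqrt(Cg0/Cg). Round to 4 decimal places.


Ks = sqrt(Cg0 / Cg)
Ks = sqrt(17.93 / 5.81)
Ks = sqrt(3.0861)
Ks = 1.7567

1.7567


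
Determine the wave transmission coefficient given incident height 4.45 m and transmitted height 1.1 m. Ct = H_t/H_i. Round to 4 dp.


Ct = H_t / H_i
Ct = 1.1 / 4.45
Ct = 0.2472

0.2472


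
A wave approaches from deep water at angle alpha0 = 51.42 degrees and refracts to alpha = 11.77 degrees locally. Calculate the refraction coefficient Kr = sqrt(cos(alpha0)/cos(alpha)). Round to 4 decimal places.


Kr = sqrt(cos(alpha0) / cos(alpha))
cos(51.42) = 0.623607
cos(11.77) = 0.978974
Kr = sqrt(0.623607 / 0.978974)
Kr = sqrt(0.637000)
Kr = 0.7981

0.7981


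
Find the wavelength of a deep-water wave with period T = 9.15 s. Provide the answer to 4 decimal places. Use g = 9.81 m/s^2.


L0 = g * T^2 / (2 * pi)
L0 = 9.81 * 9.15^2 / (2 * pi)
L0 = 9.81 * 83.7225 / 6.28319
L0 = 821.3177 / 6.28319
L0 = 130.7168 m

130.7168


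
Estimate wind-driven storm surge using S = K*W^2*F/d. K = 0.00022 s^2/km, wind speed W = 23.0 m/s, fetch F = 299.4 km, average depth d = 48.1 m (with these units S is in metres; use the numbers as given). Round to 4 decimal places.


S = K * W^2 * F / d
W^2 = 23.0^2 = 529.00
S = 0.00022 * 529.00 * 299.4 / 48.1
Numerator = 0.00022 * 529.00 * 299.4 = 34.844172
S = 34.844172 / 48.1 = 0.7244 m

0.7244


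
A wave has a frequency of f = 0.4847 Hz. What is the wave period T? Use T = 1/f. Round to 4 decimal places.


T = 1 / f
T = 1 / 0.4847
T = 2.0631 s

2.0631


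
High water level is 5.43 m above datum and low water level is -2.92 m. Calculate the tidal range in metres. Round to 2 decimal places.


Tidal range = High water - Low water
Tidal range = 5.43 - (-2.92)
Tidal range = 8.35 m

8.35


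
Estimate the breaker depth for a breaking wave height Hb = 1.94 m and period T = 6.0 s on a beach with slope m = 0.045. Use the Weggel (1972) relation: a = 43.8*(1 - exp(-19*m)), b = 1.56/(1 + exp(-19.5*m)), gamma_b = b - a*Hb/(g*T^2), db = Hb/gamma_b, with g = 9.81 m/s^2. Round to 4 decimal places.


a = 43.8 * (1 - exp(-19 * m))
exp(-19 * 0.045) = exp(-0.8550) = 0.425283
a = 43.8 * (1 - 0.425283) = 25.172596
b = 1.56 / (1 + exp(-19.5 * m))
exp(-19.5 * 0.045) = exp(-0.8775) = 0.415821
b = 1.56 / (1 + 0.415821) = 1.101834
Hb / (g * T^2) = 1.94 / (9.81 * 6.0^2) = 1.94 / 353.1600 = 0.00549326
gamma_b = b - a * Hb/(g*T^2) = 1.101834 - 25.172596 * 0.00549326 = 0.963554
db = Hb / gamma_b = 1.94 / 0.963554
db = 2.0134 m

2.0134


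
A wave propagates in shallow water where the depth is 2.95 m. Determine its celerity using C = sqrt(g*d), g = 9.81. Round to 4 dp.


Using the shallow-water approximation:
C = sqrt(g * d) = sqrt(9.81 * 2.95)
C = sqrt(28.9395)
C = 5.3795 m/s

5.3795


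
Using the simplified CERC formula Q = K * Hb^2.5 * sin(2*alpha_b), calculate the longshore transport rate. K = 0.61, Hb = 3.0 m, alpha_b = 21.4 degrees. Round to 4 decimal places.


Q = K * Hb^2.5 * sin(2 * alpha_b)
Hb^2.5 = 3.0^2.5 = 15.588457
sin(2 * 21.4) = sin(42.8) = 0.679441
Q = 0.61 * 15.588457 * 0.679441
Q = 6.4608 m^3/s

6.4608


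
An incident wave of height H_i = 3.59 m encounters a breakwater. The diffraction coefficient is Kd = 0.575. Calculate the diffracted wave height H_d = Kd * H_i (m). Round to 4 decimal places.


H_d = Kd * H_i
H_d = 0.575 * 3.59
H_d = 2.0643 m

2.0643


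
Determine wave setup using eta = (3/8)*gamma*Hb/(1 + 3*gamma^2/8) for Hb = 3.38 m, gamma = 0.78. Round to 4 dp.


eta = (3/8) * gamma * Hb / (1 + 3*gamma^2/8)
Numerator = (3/8) * 0.78 * 3.38 = 0.988650
Denominator = 1 + 3*0.78^2/8 = 1 + 0.228150 = 1.228150
eta = 0.988650 / 1.228150
eta = 0.8050 m

0.8050


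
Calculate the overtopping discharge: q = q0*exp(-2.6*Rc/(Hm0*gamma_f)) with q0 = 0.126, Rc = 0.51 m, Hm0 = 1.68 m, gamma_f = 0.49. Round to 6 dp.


q = q0 * exp(-2.6 * Rc / (Hm0 * gamma_f))
Exponent = -2.6 * 0.51 / (1.68 * 0.49)
= -2.6 * 0.51 / 0.8232
= -1.610787
exp(-1.610787) = 0.199730
q = 0.126 * 0.199730
q = 0.025166 m^3/s/m

0.025166
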